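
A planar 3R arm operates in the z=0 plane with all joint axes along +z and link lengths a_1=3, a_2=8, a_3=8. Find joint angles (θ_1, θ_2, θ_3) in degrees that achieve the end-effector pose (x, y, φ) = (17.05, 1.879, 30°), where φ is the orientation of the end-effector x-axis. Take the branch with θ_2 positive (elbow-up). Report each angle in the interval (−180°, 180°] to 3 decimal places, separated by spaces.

wrist centre = target − a_3·(cos φ, sin φ) = (10.1218, -2.1210)
cos θ_2 = (106.9494−3²−8²)/(2·3·8) = 0.7073; θ_2 = 44.9860° (elbow-up)
β = atan2(-2.1210,10.1218) = -11.8350°; ψ = atan2(5.6555,8.6582) = 33.1522°
θ_1 = β − ψ = -44.9871°
θ_3 = φ − θ_1 − θ_2 = 30.0011° (wrapped to (-180°,180°])

-44.987 44.986 30.001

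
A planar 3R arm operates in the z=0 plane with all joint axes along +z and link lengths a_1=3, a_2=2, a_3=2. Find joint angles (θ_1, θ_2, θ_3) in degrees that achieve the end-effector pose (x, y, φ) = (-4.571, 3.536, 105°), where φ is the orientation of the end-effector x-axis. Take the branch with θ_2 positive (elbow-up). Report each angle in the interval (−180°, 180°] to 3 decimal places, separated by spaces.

135.001 59.983 -89.985

wrist centre = target − a_3·(cos φ, sin φ) = (-4.0534, 1.6041)
cos θ_2 = (19.0030−3²−2²)/(2·3·2) = 0.5003; θ_2 = 59.9833° (elbow-up)
β = atan2(1.6041,-4.0534) = 158.4084°; ψ = atan2(1.7318,4.0005) = 23.4071°
θ_1 = β − ψ = 135.0014°
θ_3 = φ − θ_1 − θ_2 = -89.9847° (wrapped to (-180°,180°])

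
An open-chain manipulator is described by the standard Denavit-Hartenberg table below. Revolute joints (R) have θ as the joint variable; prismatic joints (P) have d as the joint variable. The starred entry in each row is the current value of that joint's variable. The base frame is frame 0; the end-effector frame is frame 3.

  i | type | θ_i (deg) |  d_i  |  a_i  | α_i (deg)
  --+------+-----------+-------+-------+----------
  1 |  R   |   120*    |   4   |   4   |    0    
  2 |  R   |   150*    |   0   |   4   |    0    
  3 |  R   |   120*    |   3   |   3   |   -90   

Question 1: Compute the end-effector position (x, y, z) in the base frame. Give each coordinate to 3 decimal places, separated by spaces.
0.598 0.964 7.000

after link 1: o_1 = (-2.0000, 3.4641, 4.0000)
after link 2: o_2 = (-2.0000, -0.5359, 4.0000)
after link 3: o_3 = (0.5981, 0.9641, 7.0000)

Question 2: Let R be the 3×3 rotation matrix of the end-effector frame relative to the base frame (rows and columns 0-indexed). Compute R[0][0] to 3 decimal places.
End-effector x-axis (col 0 of R) = (0.8660,0.5000,0.0000)
R[0][0] = 0.8660

0.866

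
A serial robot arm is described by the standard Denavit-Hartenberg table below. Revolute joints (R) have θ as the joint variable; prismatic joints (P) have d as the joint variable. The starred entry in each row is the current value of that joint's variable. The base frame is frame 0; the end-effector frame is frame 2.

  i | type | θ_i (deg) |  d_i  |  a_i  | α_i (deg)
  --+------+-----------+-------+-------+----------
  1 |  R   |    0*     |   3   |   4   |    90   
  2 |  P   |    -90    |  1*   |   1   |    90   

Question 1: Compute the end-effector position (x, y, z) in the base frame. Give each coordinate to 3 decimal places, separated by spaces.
4.000 -1.000 2.000

after link 1: o_1 = (4.0000, 0.0000, 3.0000)
after link 2: o_2 = (4.0000, -1.0000, 2.0000)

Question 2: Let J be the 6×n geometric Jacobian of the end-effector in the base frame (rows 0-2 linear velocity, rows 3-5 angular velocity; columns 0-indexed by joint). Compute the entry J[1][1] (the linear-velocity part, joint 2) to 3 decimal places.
-1.000

prismatic axis z_1 = (0.0000,-1.0000,0.0000)
J_v[:, 1] = z_1; J_ω[:, 1] = (0,0,0)
entry J[1][1] = -1.0000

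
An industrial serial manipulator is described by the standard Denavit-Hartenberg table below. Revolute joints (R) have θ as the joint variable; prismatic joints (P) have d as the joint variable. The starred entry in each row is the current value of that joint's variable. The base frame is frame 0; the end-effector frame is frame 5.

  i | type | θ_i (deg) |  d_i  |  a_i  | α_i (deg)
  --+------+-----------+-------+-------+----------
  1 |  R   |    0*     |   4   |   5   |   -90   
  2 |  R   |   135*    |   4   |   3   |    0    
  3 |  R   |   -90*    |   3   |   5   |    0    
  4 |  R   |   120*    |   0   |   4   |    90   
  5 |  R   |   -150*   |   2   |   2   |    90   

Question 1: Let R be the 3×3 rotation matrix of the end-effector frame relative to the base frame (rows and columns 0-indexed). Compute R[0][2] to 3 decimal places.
0.483

End-effector z-axis (col 2 of R) = (0.4830,0.8660,0.1294)
R[0][2] = 0.4830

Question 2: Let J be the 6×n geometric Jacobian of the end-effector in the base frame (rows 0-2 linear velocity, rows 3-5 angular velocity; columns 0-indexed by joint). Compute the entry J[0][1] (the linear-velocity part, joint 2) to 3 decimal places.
-8.176

axis z_1 = (0.0000,1.0000,0.0000); lever o_n−o_1 = (-0.2588,6.0000,-8.1757)
cross product → J_v[:, 1] = (-8.1757,-0.0000,0.2588)
J_ω[:, 1] = z_1
entry J[0][1] = -8.1757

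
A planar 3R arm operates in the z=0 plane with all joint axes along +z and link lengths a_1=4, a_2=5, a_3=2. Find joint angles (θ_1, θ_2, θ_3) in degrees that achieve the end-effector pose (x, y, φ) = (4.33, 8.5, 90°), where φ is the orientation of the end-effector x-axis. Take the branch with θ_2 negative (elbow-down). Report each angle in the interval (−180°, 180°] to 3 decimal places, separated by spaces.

90.002 -60.002 60.000

wrist centre = target − a_3·(cos φ, sin φ) = (4.3300, 6.5000)
cos θ_2 = (60.9989−4²−5²)/(2·4·5) = 0.5000; θ_2 = -60.0018° (elbow-down)
β = atan2(6.5000,4.3300) = 56.3303°; ψ = atan2(-4.3302,6.4999) = -33.6715°
θ_1 = β − ψ = 90.0018°
θ_3 = φ − θ_1 − θ_2 = 60.0000° (wrapped to (-180°,180°])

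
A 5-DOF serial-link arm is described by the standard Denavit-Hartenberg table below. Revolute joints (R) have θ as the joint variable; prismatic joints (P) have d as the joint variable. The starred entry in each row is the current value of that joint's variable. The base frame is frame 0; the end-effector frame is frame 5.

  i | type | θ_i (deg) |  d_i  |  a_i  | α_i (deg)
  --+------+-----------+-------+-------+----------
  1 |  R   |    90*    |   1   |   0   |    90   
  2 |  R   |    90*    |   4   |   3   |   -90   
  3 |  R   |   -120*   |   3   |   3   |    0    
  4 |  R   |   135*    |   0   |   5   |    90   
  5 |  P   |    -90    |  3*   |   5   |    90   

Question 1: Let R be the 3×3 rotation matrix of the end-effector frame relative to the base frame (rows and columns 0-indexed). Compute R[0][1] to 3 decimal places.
0.966

End-effector y-axis (col 1 of R) = (0.9659,-0.0000,0.2588)
R[0][1] = 0.9659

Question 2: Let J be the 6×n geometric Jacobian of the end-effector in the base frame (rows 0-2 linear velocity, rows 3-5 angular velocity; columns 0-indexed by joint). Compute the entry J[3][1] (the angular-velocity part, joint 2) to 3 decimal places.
1.000

axis z_1 = (1.0000,-0.0000,0.0000); lever o_n−o_1 = (8.2018,2.0000,7.1061)
cross product → J_v[:, 1] = (-0.0000,-7.1061,2.0000)
J_ω[:, 1] = z_1
entry J[3][1] = 1.0000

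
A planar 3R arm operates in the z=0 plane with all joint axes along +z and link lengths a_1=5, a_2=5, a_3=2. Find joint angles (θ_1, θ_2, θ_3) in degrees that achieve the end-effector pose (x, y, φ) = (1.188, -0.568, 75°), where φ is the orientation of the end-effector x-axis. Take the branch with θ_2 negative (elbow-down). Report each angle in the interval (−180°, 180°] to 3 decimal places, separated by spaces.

wrist centre = target − a_3·(cos φ, sin φ) = (0.6704, -2.4999)
cos θ_2 = (6.6986−5²−5²)/(2·5·5) = -0.8660; θ_2 = -150.0002° (elbow-down)
β = atan2(-2.4999,0.6704) = -74.9887°; ψ = atan2(-2.5000,0.6699) = -75.0001°
θ_1 = β − ψ = 0.0114°
θ_3 = φ − θ_1 − θ_2 = -135.0112° (wrapped to (-180°,180°])

0.011 -150.000 -135.011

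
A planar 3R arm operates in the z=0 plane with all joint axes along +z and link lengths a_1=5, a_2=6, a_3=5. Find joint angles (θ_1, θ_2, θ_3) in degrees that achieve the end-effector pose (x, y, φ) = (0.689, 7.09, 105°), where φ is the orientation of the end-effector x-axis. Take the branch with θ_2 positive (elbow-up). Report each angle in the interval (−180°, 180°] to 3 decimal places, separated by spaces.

wrist centre = target − a_3·(cos φ, sin φ) = (1.9831, 2.2604)
cos θ_2 = (9.0419−5²−6²)/(2·5·6) = -0.8660; θ_2 = 149.9934° (elbow-up)
β = atan2(2.2604,1.9831) = 48.7385°; ψ = atan2(3.0006,-0.1958) = 93.7336°
θ_1 = β − ψ = -44.9951°
θ_3 = φ − θ_1 − θ_2 = 0.0017° (wrapped to (-180°,180°])

-44.995 149.993 0.002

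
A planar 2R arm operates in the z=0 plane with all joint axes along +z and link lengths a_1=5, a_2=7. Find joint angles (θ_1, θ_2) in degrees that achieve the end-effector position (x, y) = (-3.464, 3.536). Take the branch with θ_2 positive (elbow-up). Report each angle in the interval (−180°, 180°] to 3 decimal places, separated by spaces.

cos θ_2 = (24.5026−5²−7²)/(2·5·7) = -0.7071; θ_2 = 134.9999° (elbow-up)
β = atan2(3.5360,-3.4640) = 134.4107°; ψ = atan2(4.9498,0.0503) = 89.4182°
θ_1 = β − ψ = 44.9924°

44.992 135.000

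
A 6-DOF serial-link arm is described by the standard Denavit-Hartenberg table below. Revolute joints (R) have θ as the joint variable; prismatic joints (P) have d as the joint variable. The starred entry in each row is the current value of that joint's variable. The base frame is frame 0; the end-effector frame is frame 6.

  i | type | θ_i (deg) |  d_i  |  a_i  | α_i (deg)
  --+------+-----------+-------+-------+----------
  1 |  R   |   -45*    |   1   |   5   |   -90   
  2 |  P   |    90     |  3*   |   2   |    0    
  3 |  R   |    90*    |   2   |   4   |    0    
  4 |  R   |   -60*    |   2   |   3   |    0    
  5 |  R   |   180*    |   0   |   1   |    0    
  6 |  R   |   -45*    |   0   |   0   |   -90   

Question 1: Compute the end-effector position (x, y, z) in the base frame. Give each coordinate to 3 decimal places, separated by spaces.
after link 1: o_1 = (3.5355, -3.5355, 1.0000)
after link 2: o_2 = (5.6569, -1.4142, -1.0000)
after link 3: o_3 = (4.2426, 2.8284, -1.0000)
after link 4: o_4 = (4.5962, 5.3033, -3.5981)
after link 5: o_5 = (4.9497, 4.9497, -2.7321)
after link 6: o_6 = (4.9497, 4.9497, -2.7321)

4.950 4.950 -2.732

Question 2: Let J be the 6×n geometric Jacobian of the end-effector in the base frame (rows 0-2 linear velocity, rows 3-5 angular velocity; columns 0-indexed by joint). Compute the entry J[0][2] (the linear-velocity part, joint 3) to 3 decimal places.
-1.225

axis z_2 = (0.7071,0.7071,0.0000); lever o_n−o_2 = (-0.7071,6.3640,-1.7321)
cross product → J_v[:, 2] = (-1.2247,1.2247,5.0000)
J_ω[:, 2] = z_2
entry J[0][2] = -1.2247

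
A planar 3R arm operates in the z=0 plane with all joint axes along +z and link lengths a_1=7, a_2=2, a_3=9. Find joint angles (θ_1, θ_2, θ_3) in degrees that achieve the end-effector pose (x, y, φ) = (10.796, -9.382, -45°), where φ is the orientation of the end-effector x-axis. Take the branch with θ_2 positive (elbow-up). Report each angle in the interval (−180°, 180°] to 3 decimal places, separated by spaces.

-45.002 149.999 -149.997

wrist centre = target − a_3·(cos φ, sin φ) = (4.4320, -3.0180)
cos θ_2 = (28.7515−7²−2²)/(2·7·2) = -0.8660; θ_2 = 149.9990° (elbow-up)
β = atan2(-3.0180,4.4320) = -34.2533°; ψ = atan2(1.0000,5.2680) = 10.7487°
θ_1 = β − ψ = -45.0020°
θ_3 = φ − θ_1 − θ_2 = -149.9971° (wrapped to (-180°,180°])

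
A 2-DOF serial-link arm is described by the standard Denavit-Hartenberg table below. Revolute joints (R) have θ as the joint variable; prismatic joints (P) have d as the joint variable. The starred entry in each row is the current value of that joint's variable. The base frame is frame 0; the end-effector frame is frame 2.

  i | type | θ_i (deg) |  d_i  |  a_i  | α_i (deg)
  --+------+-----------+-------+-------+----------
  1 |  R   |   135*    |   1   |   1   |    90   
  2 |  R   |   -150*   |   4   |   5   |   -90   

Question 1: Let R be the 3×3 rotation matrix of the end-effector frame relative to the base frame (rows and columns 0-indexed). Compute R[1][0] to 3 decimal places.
-0.612

End-effector x-axis (col 0 of R) = (0.6124,-0.6124,-0.5000)
R[1][0] = -0.6124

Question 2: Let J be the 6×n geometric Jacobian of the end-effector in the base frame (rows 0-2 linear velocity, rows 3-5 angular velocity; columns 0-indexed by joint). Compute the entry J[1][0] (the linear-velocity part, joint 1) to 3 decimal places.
axis z_0 = ẑ; lever o_n−o_0 = (5.1832,0.4737,-1.5000)
cross product → J_v[:, 0] = (-0.4737,5.1832,0.0000)
J_ω[:, 0] = z_0
entry J[1][0] = 5.1832

5.183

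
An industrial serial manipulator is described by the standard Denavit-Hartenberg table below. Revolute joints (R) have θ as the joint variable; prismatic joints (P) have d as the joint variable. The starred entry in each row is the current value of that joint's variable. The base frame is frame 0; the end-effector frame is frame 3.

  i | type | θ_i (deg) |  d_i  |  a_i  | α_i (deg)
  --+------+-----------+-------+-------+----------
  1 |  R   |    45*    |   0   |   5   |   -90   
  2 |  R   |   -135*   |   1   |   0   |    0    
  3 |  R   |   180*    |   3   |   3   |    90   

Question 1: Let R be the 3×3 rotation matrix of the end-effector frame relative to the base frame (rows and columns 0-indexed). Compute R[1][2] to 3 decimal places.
End-effector z-axis (col 2 of R) = (0.5000,0.5000,0.7071)
R[1][2] = 0.5000

0.500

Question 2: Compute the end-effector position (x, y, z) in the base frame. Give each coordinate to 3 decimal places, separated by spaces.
2.207 7.864 -2.121

after link 1: o_1 = (3.5355, 3.5355, 0.0000)
after link 2: o_2 = (2.8284, 4.2426, 0.0000)
after link 3: o_3 = (2.2071, 7.8640, -2.1213)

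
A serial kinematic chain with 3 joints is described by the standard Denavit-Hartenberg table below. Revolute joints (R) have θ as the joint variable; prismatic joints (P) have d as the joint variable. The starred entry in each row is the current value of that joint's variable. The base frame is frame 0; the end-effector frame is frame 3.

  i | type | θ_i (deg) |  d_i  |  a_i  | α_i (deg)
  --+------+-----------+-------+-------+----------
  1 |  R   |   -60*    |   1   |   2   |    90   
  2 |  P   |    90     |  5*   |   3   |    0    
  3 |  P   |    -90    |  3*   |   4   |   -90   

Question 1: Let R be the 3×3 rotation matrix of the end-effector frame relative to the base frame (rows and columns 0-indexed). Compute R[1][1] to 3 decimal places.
0.500

End-effector y-axis (col 1 of R) = (0.8660,0.5000,0.0000)
R[1][1] = 0.5000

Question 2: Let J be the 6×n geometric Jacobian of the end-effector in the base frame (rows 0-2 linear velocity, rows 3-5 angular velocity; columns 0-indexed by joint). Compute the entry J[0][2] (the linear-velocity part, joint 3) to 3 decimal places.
prismatic axis z_2 = (-0.8660,-0.5000,0.0000)
J_v[:, 2] = z_2; J_ω[:, 2] = (0,0,0)
entry J[0][2] = -0.8660

-0.866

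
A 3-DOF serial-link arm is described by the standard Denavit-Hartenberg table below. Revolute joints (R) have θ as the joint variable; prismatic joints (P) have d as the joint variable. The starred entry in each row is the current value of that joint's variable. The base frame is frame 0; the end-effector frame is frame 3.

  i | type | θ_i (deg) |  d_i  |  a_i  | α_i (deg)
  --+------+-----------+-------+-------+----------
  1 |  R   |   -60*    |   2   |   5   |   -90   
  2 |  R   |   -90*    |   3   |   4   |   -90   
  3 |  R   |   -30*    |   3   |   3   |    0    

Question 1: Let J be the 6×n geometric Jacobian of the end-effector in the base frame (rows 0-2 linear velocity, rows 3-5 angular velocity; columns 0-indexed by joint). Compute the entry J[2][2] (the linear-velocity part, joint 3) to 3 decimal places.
axis z_2 = (0.5000,-0.8660,-0.0000); lever o_n−o_2 = (2.7990,-1.8481,2.5981)
cross product → J_v[:, 2] = (-2.2500,-1.2990,1.5000)
J_ω[:, 2] = z_2
entry J[2][2] = 1.5000

1.500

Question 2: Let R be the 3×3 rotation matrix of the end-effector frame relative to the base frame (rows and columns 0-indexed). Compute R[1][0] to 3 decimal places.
0.250

End-effector x-axis (col 0 of R) = (0.4330,0.2500,0.8660)
R[1][0] = 0.2500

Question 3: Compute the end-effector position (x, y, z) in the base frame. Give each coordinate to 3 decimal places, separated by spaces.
after link 1: o_1 = (2.5000, -4.3301, 2.0000)
after link 2: o_2 = (5.0981, -2.8301, 6.0000)
after link 3: o_3 = (7.8971, -4.6782, 8.5981)

7.897 -4.678 8.598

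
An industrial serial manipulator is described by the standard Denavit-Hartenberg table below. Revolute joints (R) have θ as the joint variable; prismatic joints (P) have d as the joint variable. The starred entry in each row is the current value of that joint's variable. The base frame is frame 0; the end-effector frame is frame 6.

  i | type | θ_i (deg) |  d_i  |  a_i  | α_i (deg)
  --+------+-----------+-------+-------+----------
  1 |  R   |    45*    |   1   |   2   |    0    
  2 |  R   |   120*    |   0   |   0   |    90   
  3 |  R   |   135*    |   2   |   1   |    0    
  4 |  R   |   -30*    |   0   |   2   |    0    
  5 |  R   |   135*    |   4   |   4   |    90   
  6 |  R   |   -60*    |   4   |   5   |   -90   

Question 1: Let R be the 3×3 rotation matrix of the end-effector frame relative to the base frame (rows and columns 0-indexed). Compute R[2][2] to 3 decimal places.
-0.750

End-effector z-axis (col 2 of R) = (0.5477,0.3709,-0.7500)
R[2][2] = -0.7500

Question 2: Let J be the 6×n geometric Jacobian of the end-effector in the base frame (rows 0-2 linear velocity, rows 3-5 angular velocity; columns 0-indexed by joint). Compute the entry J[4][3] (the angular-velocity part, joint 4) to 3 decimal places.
axis z_3 = (0.2588,0.9659,0.0000); lever o_n−o_3 = (6.8999,-2.1906,-1.6973)
cross product → J_v[:, 3] = (-1.6395,0.4393,-7.2317)
J_ω[:, 3] = z_3
entry J[4][3] = 0.9659

0.966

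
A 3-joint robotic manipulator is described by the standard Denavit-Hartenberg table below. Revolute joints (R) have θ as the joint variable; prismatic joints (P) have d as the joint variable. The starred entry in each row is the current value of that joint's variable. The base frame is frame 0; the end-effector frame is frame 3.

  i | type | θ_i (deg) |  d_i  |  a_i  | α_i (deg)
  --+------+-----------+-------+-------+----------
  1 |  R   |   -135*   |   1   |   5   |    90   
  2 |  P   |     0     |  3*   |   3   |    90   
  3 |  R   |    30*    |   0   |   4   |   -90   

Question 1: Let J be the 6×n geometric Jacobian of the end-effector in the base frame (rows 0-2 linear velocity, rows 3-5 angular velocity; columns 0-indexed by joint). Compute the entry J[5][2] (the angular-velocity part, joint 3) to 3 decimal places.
-1.000

axis z_2 = (-0.0000,0.0000,-1.0000); lever o_n−o_2 = (-3.8637,-1.0353,0.0000)
cross product → J_v[:, 2] = (-1.0353,3.8637,0.0000)
J_ω[:, 2] = z_2
entry J[5][2] = -1.0000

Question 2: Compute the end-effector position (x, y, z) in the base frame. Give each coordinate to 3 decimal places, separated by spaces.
after link 1: o_1 = (-3.5355, -3.5355, 1.0000)
after link 2: o_2 = (-7.7782, -3.5355, 1.0000)
after link 3: o_3 = (-11.6419, -4.5708, 1.0000)

-11.642 -4.571 1.000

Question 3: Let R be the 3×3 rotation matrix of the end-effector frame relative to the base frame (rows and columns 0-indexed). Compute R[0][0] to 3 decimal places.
End-effector x-axis (col 0 of R) = (-0.9659,-0.2588,0.0000)
R[0][0] = -0.9659

-0.966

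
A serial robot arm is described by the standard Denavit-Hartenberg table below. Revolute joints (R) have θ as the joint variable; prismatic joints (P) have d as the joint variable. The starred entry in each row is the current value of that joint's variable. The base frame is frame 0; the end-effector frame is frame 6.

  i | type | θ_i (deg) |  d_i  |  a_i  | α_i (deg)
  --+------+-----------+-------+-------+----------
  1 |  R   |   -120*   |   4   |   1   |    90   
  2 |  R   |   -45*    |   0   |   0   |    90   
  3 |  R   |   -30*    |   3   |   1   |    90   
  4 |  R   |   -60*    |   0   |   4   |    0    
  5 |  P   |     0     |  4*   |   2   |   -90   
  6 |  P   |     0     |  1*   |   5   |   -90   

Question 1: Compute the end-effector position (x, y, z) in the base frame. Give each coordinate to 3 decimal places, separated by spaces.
2.011 -10.812 5.165

after link 1: o_1 = (-0.5000, -0.8660, 4.0000)
after link 2: o_2 = (-0.5000, -0.8660, 4.0000)
after link 3: o_3 = (0.6875, 0.1908, 1.2663)
after link 4: o_4 = (-0.2836, -3.4912, 2.4911)
after link 5: o_5 = (2.9380, -5.8395, 4.5176)
after link 6: o_6 = (2.0107, -10.8116, 5.1647)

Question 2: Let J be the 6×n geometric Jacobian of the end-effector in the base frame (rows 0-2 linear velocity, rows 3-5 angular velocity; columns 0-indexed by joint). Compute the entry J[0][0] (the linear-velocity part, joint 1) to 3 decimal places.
10.812

axis z_0 = ẑ; lever o_n−o_0 = (2.0107,-10.8116,5.1647)
cross product → J_v[:, 0] = (10.8116,2.0107,-0.0000)
J_ω[:, 0] = z_0
entry J[0][0] = 10.8116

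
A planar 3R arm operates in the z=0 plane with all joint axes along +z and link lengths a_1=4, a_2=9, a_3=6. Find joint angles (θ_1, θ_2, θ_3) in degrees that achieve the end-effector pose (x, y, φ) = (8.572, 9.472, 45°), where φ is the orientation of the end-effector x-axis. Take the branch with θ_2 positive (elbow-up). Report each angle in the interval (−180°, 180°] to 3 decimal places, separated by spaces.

wrist centre = target − a_3·(cos φ, sin φ) = (4.3294, 5.2294)
cos θ_2 = (46.0896−4²−9²)/(2·4·9) = -0.7071; θ_2 = 134.9986° (elbow-up)
β = atan2(5.2294,4.3294) = 50.3788°; ψ = atan2(6.3641,-2.3638) = 110.3764°
θ_1 = β − ψ = -59.9975°
θ_3 = φ − θ_1 − θ_2 = -30.0011° (wrapped to (-180°,180°])

-59.998 134.999 -30.001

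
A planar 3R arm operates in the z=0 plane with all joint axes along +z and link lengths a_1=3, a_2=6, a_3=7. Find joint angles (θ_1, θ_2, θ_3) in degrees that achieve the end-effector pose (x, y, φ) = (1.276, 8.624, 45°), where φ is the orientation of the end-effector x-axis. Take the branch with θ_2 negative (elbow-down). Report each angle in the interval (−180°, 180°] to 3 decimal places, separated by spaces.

wrist centre = target − a_3·(cos φ, sin φ) = (-3.6737, 3.6743)
cos θ_2 = (26.9966−3²−6²)/(2·3·6) = -0.5001; θ_2 = -120.0063° (elbow-down)
β = atan2(3.6743,-3.6737) = 134.9961°; ψ = atan2(-5.1958,-0.0006) = -90.0063°
θ_1 = β − ψ = 225.0024°
θ_3 = φ − θ_1 − θ_2 = -59.9961° (wrapped to (-180°,180°])

-134.998 -120.006 -59.996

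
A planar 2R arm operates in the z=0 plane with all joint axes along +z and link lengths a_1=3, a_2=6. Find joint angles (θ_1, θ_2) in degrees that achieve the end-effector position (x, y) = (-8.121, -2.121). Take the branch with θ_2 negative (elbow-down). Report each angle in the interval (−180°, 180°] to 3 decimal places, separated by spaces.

cos θ_2 = (70.4493−3²−6²)/(2·3·6) = 0.7069; θ_2 = -45.0148° (elbow-down)
β = atan2(-2.1210,-8.1210) = -165.3628°; ψ = atan2(-4.2437,7.2415) = -30.3714°
θ_1 = β − ψ = -134.9913°

-134.991 -45.015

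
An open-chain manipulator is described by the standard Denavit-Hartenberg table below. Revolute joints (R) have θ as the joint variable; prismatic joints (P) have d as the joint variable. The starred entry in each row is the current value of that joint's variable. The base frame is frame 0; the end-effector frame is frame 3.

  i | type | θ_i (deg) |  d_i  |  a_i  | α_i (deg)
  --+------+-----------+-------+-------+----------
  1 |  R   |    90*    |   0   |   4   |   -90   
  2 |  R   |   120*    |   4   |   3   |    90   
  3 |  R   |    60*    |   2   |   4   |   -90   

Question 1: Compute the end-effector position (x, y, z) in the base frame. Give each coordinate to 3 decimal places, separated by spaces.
after link 1: o_1 = (0.0000, 4.0000, 0.0000)
after link 2: o_2 = (-4.0000, 2.5000, -2.5981)
after link 3: o_3 = (-7.4641, 3.2321, -5.3301)

-7.464 3.232 -5.330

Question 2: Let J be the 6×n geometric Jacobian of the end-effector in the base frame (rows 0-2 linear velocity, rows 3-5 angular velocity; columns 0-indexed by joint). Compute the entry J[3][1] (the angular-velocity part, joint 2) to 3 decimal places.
axis z_1 = (-1.0000,0.0000,0.0000); lever o_n−o_1 = (-7.4641,-0.7679,-5.3301)
cross product → J_v[:, 1] = (-0.0000,-5.3301,0.7679)
J_ω[:, 1] = z_1
entry J[3][1] = -1.0000

-1.000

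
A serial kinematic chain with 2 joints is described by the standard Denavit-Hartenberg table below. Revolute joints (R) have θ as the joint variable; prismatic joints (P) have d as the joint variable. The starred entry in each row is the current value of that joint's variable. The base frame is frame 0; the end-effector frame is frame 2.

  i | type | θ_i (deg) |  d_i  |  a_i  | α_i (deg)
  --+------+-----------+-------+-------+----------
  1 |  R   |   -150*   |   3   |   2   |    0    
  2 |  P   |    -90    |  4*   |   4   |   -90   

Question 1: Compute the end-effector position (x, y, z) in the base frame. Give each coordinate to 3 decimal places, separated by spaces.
-3.732 2.464 7.000

after link 1: o_1 = (-1.7321, -1.0000, 3.0000)
after link 2: o_2 = (-3.7321, 2.4641, 7.0000)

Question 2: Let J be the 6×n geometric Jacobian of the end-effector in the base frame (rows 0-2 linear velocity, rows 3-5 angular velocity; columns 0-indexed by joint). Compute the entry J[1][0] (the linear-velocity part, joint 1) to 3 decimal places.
-3.732

axis z_0 = ẑ; lever o_n−o_0 = (-3.7321,2.4641,7.0000)
cross product → J_v[:, 0] = (-2.4641,-3.7321,0.0000)
J_ω[:, 0] = z_0
entry J[1][0] = -3.7321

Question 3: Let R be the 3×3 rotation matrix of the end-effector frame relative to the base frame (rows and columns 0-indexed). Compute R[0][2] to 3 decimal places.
End-effector z-axis (col 2 of R) = (-0.8660,-0.5000,0.0000)
R[0][2] = -0.8660

-0.866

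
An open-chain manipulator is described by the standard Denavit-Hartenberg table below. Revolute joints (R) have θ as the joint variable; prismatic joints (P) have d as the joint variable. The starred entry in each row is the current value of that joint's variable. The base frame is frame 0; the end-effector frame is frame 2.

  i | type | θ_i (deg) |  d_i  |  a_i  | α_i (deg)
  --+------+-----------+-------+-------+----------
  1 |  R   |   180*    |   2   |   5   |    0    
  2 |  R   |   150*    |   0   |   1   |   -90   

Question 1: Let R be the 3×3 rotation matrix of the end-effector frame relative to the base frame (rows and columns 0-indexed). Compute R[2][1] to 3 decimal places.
-1.000

End-effector y-axis (col 1 of R) = (0.0000,0.0000,-1.0000)
R[2][1] = -1.0000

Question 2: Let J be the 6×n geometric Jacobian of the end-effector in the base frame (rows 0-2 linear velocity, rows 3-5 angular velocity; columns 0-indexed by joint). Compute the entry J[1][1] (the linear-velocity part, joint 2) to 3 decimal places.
axis z_1 = (0.0000,0.0000,1.0000); lever o_n−o_1 = (0.8660,-0.5000,0.0000)
cross product → J_v[:, 1] = (0.5000,0.8660,-0.0000)
J_ω[:, 1] = z_1
entry J[1][1] = 0.8660

0.866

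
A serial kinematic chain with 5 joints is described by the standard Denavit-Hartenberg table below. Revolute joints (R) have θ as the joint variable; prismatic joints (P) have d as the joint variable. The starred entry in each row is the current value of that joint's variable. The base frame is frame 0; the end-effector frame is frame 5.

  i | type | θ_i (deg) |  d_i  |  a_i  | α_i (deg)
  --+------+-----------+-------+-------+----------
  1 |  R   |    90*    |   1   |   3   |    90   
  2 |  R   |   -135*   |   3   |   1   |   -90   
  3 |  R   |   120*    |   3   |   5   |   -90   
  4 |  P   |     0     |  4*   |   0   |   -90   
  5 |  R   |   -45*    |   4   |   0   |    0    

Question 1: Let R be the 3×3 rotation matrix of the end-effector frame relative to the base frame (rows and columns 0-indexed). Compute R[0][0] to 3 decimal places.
-0.259

End-effector x-axis (col 0 of R) = (-0.2588,0.6830,0.6830)
R[0][0] = -0.2588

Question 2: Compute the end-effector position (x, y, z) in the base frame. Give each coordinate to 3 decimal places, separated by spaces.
0.670 5.803 5.217

after link 1: o_1 = (0.0000, 3.0000, 1.0000)
after link 2: o_2 = (3.0000, 2.2929, 0.2929)
after link 3: o_3 = (-1.3301, 6.1820, -0.0607)
after link 4: o_4 = (0.6699, 8.6315, 2.3888)
after link 5: o_5 = (0.6699, 5.8030, 5.2173)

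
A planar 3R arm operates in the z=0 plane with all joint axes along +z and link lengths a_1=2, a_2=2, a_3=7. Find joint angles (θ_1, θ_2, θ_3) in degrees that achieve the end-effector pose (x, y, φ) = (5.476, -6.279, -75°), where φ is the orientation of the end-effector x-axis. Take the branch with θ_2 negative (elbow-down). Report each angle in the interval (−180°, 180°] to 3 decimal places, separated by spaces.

wrist centre = target − a_3·(cos φ, sin φ) = (3.6643, 0.4825)
cos θ_2 = (13.6596−2²−2²)/(2·2·2) = 0.7075; θ_2 = -44.9718° (elbow-down)
β = atan2(0.4825,3.6643) = 7.5011°; ψ = atan2(-1.4135,3.4149) = -22.4859°
θ_1 = β − ψ = 29.9870°
θ_3 = φ − θ_1 − θ_2 = -60.0152° (wrapped to (-180°,180°])

29.987 -44.972 -60.015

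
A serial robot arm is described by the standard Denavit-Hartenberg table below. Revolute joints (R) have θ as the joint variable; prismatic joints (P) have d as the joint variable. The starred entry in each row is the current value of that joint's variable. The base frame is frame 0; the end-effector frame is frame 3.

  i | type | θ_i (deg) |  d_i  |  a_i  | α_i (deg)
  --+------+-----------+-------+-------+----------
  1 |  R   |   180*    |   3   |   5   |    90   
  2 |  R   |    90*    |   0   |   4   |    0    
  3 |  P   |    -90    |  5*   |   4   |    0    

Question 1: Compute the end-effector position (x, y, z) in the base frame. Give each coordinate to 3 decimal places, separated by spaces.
after link 1: o_1 = (-5.0000, 0.0000, 3.0000)
after link 2: o_2 = (-5.0000, 0.0000, 7.0000)
after link 3: o_3 = (-9.0000, 5.0000, 7.0000)

-9.000 5.000 7.000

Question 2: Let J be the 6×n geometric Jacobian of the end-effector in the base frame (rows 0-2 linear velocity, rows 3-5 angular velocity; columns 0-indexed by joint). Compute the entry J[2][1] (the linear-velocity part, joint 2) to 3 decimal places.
4.000

axis z_1 = (0.0000,1.0000,0.0000); lever o_n−o_1 = (-4.0000,5.0000,4.0000)
cross product → J_v[:, 1] = (4.0000,-0.0000,4.0000)
J_ω[:, 1] = z_1
entry J[2][1] = 4.0000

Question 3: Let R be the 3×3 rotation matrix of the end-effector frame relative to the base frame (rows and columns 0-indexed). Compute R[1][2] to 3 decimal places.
1.000

End-effector z-axis (col 2 of R) = (0.0000,1.0000,0.0000)
R[1][2] = 1.0000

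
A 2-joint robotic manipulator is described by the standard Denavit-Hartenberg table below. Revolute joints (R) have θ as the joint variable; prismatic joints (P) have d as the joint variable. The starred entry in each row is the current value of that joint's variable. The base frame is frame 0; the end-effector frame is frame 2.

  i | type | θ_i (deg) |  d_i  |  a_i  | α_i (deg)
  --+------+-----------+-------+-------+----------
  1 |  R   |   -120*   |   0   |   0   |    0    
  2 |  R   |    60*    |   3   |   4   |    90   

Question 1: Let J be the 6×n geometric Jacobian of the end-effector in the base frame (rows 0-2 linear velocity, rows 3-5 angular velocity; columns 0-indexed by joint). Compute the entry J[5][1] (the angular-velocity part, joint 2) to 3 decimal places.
axis z_1 = (0.0000,0.0000,1.0000); lever o_n−o_1 = (2.0000,-3.4641,3.0000)
cross product → J_v[:, 1] = (3.4641,2.0000,-0.0000)
J_ω[:, 1] = z_1
entry J[5][1] = 1.0000

1.000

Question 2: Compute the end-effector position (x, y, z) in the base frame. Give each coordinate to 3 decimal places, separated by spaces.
after link 1: o_1 = (0.0000, 0.0000, 0.0000)
after link 2: o_2 = (2.0000, -3.4641, 3.0000)

2.000 -3.464 3.000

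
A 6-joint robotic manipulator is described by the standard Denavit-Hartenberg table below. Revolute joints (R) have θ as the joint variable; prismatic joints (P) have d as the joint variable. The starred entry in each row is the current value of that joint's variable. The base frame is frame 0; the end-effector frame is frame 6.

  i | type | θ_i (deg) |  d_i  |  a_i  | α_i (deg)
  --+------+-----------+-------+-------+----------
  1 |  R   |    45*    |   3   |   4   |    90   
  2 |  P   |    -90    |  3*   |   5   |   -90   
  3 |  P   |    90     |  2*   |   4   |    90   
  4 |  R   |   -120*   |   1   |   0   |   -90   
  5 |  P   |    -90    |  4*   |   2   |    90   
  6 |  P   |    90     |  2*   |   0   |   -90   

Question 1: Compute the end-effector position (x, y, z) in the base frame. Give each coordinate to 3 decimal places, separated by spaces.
after link 1: o_1 = (2.8284, 2.8284, 3.0000)
after link 2: o_2 = (4.9497, 0.7071, -2.0000)
after link 3: o_3 = (3.5355, 4.9497, -2.0000)
after link 4: o_4 = (3.5355, 4.9497, -3.0000)
after link 5: o_5 = (-0.3282, 5.9850, -5.0000)
after link 6: o_6 = (0.1895, 7.9169, -5.0000)

0.189 7.917 -5.000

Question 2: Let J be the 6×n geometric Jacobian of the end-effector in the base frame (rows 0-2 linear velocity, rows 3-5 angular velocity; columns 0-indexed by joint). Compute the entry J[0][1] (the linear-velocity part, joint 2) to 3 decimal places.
prismatic axis z_1 = (0.7071,-0.7071,0.0000)
J_v[:, 1] = z_1; J_ω[:, 1] = (0,0,0)
entry J[0][1] = 0.7071

0.707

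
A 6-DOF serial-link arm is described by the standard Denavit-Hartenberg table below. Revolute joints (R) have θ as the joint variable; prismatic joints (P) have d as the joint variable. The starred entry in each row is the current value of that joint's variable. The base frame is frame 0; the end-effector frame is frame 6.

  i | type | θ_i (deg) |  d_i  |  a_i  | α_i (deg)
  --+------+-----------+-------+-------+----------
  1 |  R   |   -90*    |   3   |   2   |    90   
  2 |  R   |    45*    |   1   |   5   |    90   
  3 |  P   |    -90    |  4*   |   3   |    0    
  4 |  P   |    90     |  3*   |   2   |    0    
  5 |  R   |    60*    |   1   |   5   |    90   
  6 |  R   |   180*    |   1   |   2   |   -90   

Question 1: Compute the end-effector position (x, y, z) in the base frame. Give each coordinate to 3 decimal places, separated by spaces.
-0.098 -14.280 3.966

after link 1: o_1 = (0.0000, -2.0000, 3.0000)
after link 2: o_2 = (-1.0000, -5.5355, 6.5355)
after link 3: o_3 = (2.0000, -8.3640, 3.7071)
after link 4: o_4 = (2.0000, -11.8995, 3.0000)
after link 5: o_5 = (-2.3301, -14.3744, 4.0607)
after link 6: o_6 = (-0.0981, -14.2796, 3.9659)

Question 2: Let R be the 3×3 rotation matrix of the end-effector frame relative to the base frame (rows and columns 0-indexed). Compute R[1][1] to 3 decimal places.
End-effector y-axis (col 1 of R) = (-0.5000,0.6124,-0.6124)
R[1][1] = 0.6124

0.612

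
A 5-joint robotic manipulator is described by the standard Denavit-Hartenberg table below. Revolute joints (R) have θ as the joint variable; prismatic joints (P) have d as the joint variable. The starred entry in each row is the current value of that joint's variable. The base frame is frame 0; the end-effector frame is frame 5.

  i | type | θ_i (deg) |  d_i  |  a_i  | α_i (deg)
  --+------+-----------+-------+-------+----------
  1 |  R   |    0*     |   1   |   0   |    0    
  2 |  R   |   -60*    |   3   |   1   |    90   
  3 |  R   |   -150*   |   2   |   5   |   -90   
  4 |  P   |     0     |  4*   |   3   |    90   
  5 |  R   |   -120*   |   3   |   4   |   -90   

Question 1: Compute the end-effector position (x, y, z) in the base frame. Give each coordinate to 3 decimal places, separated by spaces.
after link 1: o_1 = (0.0000, 0.0000, 1.0000)
after link 2: o_2 = (0.5000, -0.8660, 4.0000)
after link 3: o_3 = (-3.3971, 1.8840, 1.5000)
after link 4: o_4 = (-3.6962, 2.4019, -3.4641)
after link 5: o_5 = (-6.2942, 0.9019, 0.5359)

-6.294 0.902 0.536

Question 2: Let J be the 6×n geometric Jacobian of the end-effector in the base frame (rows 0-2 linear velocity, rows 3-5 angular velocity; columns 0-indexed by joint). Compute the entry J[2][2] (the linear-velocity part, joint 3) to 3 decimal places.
-4.928

axis z_2 = (-0.8660,-0.5000,0.0000); lever o_n−o_2 = (-6.7942,1.7679,-3.4641)
cross product → J_v[:, 2] = (1.7321,-3.0000,-4.9282)
J_ω[:, 2] = z_2
entry J[2][2] = -4.9282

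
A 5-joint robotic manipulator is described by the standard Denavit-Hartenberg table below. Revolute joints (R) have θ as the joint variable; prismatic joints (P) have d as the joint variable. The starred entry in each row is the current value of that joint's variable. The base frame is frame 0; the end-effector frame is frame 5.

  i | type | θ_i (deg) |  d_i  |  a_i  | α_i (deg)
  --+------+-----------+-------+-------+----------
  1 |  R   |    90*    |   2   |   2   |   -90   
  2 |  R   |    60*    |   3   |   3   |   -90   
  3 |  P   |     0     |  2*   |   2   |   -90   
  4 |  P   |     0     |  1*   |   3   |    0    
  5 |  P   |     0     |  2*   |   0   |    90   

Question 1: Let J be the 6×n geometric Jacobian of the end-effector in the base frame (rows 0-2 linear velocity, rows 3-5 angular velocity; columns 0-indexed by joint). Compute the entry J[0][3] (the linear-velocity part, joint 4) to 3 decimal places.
prismatic axis z_3 = (1.0000,-0.0000,-0.0000)
J_v[:, 3] = z_3; J_ω[:, 3] = (0,0,0)
entry J[0][3] = 1.0000

1.000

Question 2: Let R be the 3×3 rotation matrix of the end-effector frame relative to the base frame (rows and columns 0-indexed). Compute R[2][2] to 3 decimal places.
-0.500

End-effector z-axis (col 2 of R) = (-0.0000,-0.8660,-0.5000)
R[2][2] = -0.5000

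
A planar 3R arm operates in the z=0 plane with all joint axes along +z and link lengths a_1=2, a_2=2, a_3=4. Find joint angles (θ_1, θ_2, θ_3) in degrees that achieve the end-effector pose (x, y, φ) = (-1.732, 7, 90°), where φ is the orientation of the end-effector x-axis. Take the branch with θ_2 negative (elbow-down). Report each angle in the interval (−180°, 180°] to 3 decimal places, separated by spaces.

150.000 -60.001 0.001

wrist centre = target − a_3·(cos φ, sin φ) = (-1.7320, 3.0000)
cos θ_2 = (11.9998−2²−2²)/(2·2·2) = 0.5000; θ_2 = -60.0015° (elbow-down)
β = atan2(3.0000,-1.7320) = 119.9993°; ψ = atan2(-1.7321,3.0000) = -30.0007°
θ_1 = β − ψ = 150.0000°
θ_3 = φ − θ_1 − θ_2 = 0.0015° (wrapped to (-180°,180°])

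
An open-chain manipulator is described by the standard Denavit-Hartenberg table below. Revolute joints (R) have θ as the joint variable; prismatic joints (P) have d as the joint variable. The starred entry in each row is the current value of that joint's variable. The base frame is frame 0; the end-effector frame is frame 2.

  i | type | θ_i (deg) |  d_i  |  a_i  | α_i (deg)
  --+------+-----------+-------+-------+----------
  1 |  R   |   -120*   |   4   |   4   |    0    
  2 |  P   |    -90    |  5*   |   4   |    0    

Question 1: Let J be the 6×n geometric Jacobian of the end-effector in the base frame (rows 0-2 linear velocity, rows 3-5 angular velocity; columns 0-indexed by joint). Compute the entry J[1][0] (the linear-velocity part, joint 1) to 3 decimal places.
axis z_0 = ẑ; lever o_n−o_0 = (-5.4641,-1.4641,9.0000)
cross product → J_v[:, 0] = (1.4641,-5.4641,0.0000)
J_ω[:, 0] = z_0
entry J[1][0] = -5.4641

-5.464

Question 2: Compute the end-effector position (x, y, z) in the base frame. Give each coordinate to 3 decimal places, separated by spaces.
-5.464 -1.464 9.000

after link 1: o_1 = (-2.0000, -3.4641, 4.0000)
after link 2: o_2 = (-5.4641, -1.4641, 9.0000)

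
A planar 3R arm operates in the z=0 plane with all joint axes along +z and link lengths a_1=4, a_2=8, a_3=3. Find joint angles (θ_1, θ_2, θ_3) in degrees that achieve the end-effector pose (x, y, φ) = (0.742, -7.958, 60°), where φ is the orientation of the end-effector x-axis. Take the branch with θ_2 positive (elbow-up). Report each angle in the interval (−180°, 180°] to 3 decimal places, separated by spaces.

wrist centre = target − a_3·(cos φ, sin φ) = (-0.7580, -10.5561)
cos θ_2 = (112.0053−4²−8²)/(2·4·8) = 0.5001; θ_2 = 59.9945° (elbow-up)
β = atan2(-10.5561,-0.7580) = -94.1072°; ψ = atan2(6.9278,8.0007) = 40.8895°
θ_1 = β − ψ = -134.9967°
θ_3 = φ − θ_1 − θ_2 = 135.0022° (wrapped to (-180°,180°])

-134.997 59.995 135.002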